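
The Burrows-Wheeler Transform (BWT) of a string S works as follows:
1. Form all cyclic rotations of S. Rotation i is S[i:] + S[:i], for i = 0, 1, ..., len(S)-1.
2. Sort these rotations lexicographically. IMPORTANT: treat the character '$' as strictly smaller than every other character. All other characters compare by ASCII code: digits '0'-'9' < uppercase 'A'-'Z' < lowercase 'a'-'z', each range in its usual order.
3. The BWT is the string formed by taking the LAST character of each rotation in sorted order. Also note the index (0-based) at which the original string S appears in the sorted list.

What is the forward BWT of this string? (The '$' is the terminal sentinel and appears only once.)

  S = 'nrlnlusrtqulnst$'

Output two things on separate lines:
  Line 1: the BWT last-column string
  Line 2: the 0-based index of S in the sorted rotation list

Answer: trunl$ltnsunsrql
5

Derivation:
All 16 rotations (rotation i = S[i:]+S[:i]):
  rot[0] = nrlnlusrtqulnst$
  rot[1] = rlnlusrtqulnst$n
  rot[2] = lnlusrtqulnst$nr
  rot[3] = nlusrtqulnst$nrl
  rot[4] = lusrtqulnst$nrln
  rot[5] = usrtqulnst$nrlnl
  rot[6] = srtqulnst$nrlnlu
  rot[7] = rtqulnst$nrlnlus
  rot[8] = tqulnst$nrlnlusr
  rot[9] = qulnst$nrlnlusrt
  rot[10] = ulnst$nrlnlusrtq
  rot[11] = lnst$nrlnlusrtqu
  rot[12] = nst$nrlnlusrtqul
  rot[13] = st$nrlnlusrtquln
  rot[14] = t$nrlnlusrtqulns
  rot[15] = $nrlnlusrtqulnst
Sorted (with $ < everything):
  sorted[0] = $nrlnlusrtqulnst  (last char: 't')
  sorted[1] = lnlusrtqulnst$nr  (last char: 'r')
  sorted[2] = lnst$nrlnlusrtqu  (last char: 'u')
  sorted[3] = lusrtqulnst$nrln  (last char: 'n')
  sorted[4] = nlusrtqulnst$nrl  (last char: 'l')
  sorted[5] = nrlnlusrtqulnst$  (last char: '$')
  sorted[6] = nst$nrlnlusrtqul  (last char: 'l')
  sorted[7] = qulnst$nrlnlusrt  (last char: 't')
  sorted[8] = rlnlusrtqulnst$n  (last char: 'n')
  sorted[9] = rtqulnst$nrlnlus  (last char: 's')
  sorted[10] = srtqulnst$nrlnlu  (last char: 'u')
  sorted[11] = st$nrlnlusrtquln  (last char: 'n')
  sorted[12] = t$nrlnlusrtqulns  (last char: 's')
  sorted[13] = tqulnst$nrlnlusr  (last char: 'r')
  sorted[14] = ulnst$nrlnlusrtq  (last char: 'q')
  sorted[15] = usrtqulnst$nrlnl  (last char: 'l')
Last column: trunl$ltnsunsrql
Original string S is at sorted index 5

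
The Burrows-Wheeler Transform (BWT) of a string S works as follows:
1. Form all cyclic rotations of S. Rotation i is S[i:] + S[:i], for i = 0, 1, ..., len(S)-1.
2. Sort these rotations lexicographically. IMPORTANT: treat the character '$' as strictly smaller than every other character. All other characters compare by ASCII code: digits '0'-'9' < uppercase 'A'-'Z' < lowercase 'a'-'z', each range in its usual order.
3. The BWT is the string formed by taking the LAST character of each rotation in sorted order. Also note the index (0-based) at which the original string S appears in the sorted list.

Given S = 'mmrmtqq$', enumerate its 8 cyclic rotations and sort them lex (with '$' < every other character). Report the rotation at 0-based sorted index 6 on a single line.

All 8 rotations (rotation i = S[i:]+S[:i]):
  rot[0] = mmrmtqq$
  rot[1] = mrmtqq$m
  rot[2] = rmtqq$mm
  rot[3] = mtqq$mmr
  rot[4] = tqq$mmrm
  rot[5] = qq$mmrmt
  rot[6] = q$mmrmtq
  rot[7] = $mmrmtqq
Sorted (with $ < everything):
  sorted[0] = $mmrmtqq
  sorted[1] = mmrmtqq$
  sorted[2] = mrmtqq$m
  sorted[3] = mtqq$mmr
  sorted[4] = q$mmrmtq
  sorted[5] = qq$mmrmt
  sorted[6] = rmtqq$mm
  sorted[7] = tqq$mmrm
sorted[6] = rmtqq$mm

Answer: rmtqq$mm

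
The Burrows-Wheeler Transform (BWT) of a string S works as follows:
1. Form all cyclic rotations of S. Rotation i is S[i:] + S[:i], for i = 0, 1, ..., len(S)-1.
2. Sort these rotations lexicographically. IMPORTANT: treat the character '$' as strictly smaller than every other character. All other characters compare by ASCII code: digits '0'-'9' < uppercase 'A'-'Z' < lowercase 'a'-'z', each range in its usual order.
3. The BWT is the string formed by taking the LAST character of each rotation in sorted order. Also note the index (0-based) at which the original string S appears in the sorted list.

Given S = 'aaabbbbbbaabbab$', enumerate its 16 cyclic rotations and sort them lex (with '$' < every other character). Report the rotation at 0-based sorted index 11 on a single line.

All 16 rotations (rotation i = S[i:]+S[:i]):
  rot[0] = aaabbbbbbaabbab$
  rot[1] = aabbbbbbaabbab$a
  rot[2] = abbbbbbaabbab$aa
  rot[3] = bbbbbbaabbab$aaa
  rot[4] = bbbbbaabbab$aaab
  rot[5] = bbbbaabbab$aaabb
  rot[6] = bbbaabbab$aaabbb
  rot[7] = bbaabbab$aaabbbb
  rot[8] = baabbab$aaabbbbb
  rot[9] = aabbab$aaabbbbbb
  rot[10] = abbab$aaabbbbbba
  rot[11] = bbab$aaabbbbbbaa
  rot[12] = bab$aaabbbbbbaab
  rot[13] = ab$aaabbbbbbaabb
  rot[14] = b$aaabbbbbbaabba
  rot[15] = $aaabbbbbbaabbab
Sorted (with $ < everything):
  sorted[0] = $aaabbbbbbaabbab
  sorted[1] = aaabbbbbbaabbab$
  sorted[2] = aabbab$aaabbbbbb
  sorted[3] = aabbbbbbaabbab$a
  sorted[4] = ab$aaabbbbbbaabb
  sorted[5] = abbab$aaabbbbbba
  sorted[6] = abbbbbbaabbab$aa
  sorted[7] = b$aaabbbbbbaabba
  sorted[8] = baabbab$aaabbbbb
  sorted[9] = bab$aaabbbbbbaab
  sorted[10] = bbaabbab$aaabbbb
  sorted[11] = bbab$aaabbbbbbaa
  sorted[12] = bbbaabbab$aaabbb
  sorted[13] = bbbbaabbab$aaabb
  sorted[14] = bbbbbaabbab$aaab
  sorted[15] = bbbbbbaabbab$aaa
sorted[11] = bbab$aaabbbbbbaa

Answer: bbab$aaabbbbbbaa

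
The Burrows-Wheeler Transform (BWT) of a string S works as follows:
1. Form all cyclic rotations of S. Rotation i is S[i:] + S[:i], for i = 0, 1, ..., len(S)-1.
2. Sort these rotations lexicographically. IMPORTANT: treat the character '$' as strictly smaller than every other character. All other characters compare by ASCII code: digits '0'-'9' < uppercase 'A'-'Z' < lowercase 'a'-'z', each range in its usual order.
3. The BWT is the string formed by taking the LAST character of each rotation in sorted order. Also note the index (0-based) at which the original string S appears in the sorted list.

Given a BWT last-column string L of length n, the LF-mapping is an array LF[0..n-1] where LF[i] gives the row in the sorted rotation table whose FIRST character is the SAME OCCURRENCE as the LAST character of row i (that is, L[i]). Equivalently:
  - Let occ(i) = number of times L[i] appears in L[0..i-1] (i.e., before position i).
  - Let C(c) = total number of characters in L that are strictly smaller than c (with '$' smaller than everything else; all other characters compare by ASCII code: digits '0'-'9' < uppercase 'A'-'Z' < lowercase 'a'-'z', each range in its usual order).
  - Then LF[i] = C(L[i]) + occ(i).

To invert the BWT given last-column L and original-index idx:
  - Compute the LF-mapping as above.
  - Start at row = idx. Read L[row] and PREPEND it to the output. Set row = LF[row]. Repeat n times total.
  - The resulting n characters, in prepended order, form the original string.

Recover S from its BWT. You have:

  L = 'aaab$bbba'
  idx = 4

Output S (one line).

LF mapping: 1 2 3 5 0 6 7 8 4
Walk LF starting at row 4, prepending L[row]:
  step 1: row=4, L[4]='$', prepend. Next row=LF[4]=0
  step 2: row=0, L[0]='a', prepend. Next row=LF[0]=1
  step 3: row=1, L[1]='a', prepend. Next row=LF[1]=2
  step 4: row=2, L[2]='a', prepend. Next row=LF[2]=3
  step 5: row=3, L[3]='b', prepend. Next row=LF[3]=5
  step 6: row=5, L[5]='b', prepend. Next row=LF[5]=6
  step 7: row=6, L[6]='b', prepend. Next row=LF[6]=7
  step 8: row=7, L[7]='b', prepend. Next row=LF[7]=8
  step 9: row=8, L[8]='a', prepend. Next row=LF[8]=4
Reversed output: abbbbaaa$

Answer: abbbbaaa$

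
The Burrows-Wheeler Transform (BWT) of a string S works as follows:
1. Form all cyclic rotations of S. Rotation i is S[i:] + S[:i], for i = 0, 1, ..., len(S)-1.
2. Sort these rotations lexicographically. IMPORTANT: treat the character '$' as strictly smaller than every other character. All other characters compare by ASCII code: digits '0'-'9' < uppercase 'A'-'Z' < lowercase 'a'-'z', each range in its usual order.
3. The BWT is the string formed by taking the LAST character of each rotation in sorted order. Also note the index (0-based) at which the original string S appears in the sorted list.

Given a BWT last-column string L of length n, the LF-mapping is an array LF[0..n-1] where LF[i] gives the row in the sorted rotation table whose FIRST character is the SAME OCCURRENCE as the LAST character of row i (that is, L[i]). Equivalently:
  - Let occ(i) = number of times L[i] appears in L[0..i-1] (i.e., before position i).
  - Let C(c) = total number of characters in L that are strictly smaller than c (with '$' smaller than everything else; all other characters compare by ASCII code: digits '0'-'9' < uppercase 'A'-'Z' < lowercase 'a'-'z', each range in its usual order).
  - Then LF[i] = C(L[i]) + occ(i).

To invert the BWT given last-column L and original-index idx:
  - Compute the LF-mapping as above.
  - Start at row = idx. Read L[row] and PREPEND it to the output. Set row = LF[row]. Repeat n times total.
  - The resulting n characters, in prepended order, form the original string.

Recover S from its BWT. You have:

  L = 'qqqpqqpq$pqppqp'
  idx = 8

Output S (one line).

LF mapping: 7 8 9 1 10 11 2 12 0 3 13 4 5 14 6
Walk LF starting at row 8, prepending L[row]:
  step 1: row=8, L[8]='$', prepend. Next row=LF[8]=0
  step 2: row=0, L[0]='q', prepend. Next row=LF[0]=7
  step 3: row=7, L[7]='q', prepend. Next row=LF[7]=12
  step 4: row=12, L[12]='p', prepend. Next row=LF[12]=5
  step 5: row=5, L[5]='q', prepend. Next row=LF[5]=11
  step 6: row=11, L[11]='p', prepend. Next row=LF[11]=4
  step 7: row=4, L[4]='q', prepend. Next row=LF[4]=10
  step 8: row=10, L[10]='q', prepend. Next row=LF[10]=13
  step 9: row=13, L[13]='q', prepend. Next row=LF[13]=14
  step 10: row=14, L[14]='p', prepend. Next row=LF[14]=6
  step 11: row=6, L[6]='p', prepend. Next row=LF[6]=2
  step 12: row=2, L[2]='q', prepend. Next row=LF[2]=9
  step 13: row=9, L[9]='p', prepend. Next row=LF[9]=3
  step 14: row=3, L[3]='p', prepend. Next row=LF[3]=1
  step 15: row=1, L[1]='q', prepend. Next row=LF[1]=8
Reversed output: qppqppqqqpqpqq$

Answer: qppqppqqqpqpqq$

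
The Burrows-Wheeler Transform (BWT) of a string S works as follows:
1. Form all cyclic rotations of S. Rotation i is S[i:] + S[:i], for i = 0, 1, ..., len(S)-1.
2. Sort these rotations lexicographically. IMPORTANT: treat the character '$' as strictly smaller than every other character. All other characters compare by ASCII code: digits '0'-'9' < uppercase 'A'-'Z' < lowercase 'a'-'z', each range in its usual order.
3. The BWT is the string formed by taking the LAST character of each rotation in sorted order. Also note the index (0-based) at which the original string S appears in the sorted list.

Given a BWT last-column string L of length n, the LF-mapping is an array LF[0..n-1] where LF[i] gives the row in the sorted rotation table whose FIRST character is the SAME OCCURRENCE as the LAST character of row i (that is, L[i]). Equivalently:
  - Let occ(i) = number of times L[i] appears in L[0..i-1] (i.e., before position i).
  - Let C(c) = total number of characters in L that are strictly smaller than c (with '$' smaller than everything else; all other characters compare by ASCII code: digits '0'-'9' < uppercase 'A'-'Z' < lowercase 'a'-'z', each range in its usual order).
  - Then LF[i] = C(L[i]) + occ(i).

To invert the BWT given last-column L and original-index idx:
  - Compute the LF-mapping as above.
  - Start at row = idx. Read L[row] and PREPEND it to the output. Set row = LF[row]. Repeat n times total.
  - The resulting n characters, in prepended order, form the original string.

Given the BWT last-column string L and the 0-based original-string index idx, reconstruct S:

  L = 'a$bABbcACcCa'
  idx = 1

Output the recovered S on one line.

LF mapping: 6 0 8 1 3 9 10 2 4 11 5 7
Walk LF starting at row 1, prepending L[row]:
  step 1: row=1, L[1]='$', prepend. Next row=LF[1]=0
  step 2: row=0, L[0]='a', prepend. Next row=LF[0]=6
  step 3: row=6, L[6]='c', prepend. Next row=LF[6]=10
  step 4: row=10, L[10]='C', prepend. Next row=LF[10]=5
  step 5: row=5, L[5]='b', prepend. Next row=LF[5]=9
  step 6: row=9, L[9]='c', prepend. Next row=LF[9]=11
  step 7: row=11, L[11]='a', prepend. Next row=LF[11]=7
  step 8: row=7, L[7]='A', prepend. Next row=LF[7]=2
  step 9: row=2, L[2]='b', prepend. Next row=LF[2]=8
  step 10: row=8, L[8]='C', prepend. Next row=LF[8]=4
  step 11: row=4, L[4]='B', prepend. Next row=LF[4]=3
  step 12: row=3, L[3]='A', prepend. Next row=LF[3]=1
Reversed output: ABCbAacbCca$

Answer: ABCbAacbCca$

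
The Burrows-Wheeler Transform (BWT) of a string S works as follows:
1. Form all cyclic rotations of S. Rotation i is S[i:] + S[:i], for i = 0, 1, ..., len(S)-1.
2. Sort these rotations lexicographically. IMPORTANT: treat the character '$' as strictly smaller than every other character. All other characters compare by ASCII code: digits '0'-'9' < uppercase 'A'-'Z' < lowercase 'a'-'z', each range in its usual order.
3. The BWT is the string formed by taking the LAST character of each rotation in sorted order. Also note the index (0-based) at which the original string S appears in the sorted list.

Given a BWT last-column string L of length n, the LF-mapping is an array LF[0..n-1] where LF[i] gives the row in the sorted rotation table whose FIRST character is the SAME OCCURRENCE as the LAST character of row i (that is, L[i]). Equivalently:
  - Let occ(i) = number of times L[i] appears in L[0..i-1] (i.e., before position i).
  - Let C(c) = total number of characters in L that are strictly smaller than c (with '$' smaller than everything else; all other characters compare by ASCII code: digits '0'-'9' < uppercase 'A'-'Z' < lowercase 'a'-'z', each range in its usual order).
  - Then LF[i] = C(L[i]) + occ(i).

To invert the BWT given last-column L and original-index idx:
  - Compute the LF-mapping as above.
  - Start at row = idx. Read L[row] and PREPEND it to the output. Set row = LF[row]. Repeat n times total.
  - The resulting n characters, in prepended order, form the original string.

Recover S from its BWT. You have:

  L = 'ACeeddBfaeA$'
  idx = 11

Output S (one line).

Answer: fdaeAeeBdCA$

Derivation:
LF mapping: 1 4 8 9 6 7 3 11 5 10 2 0
Walk LF starting at row 11, prepending L[row]:
  step 1: row=11, L[11]='$', prepend. Next row=LF[11]=0
  step 2: row=0, L[0]='A', prepend. Next row=LF[0]=1
  step 3: row=1, L[1]='C', prepend. Next row=LF[1]=4
  step 4: row=4, L[4]='d', prepend. Next row=LF[4]=6
  step 5: row=6, L[6]='B', prepend. Next row=LF[6]=3
  step 6: row=3, L[3]='e', prepend. Next row=LF[3]=9
  step 7: row=9, L[9]='e', prepend. Next row=LF[9]=10
  step 8: row=10, L[10]='A', prepend. Next row=LF[10]=2
  step 9: row=2, L[2]='e', prepend. Next row=LF[2]=8
  step 10: row=8, L[8]='a', prepend. Next row=LF[8]=5
  step 11: row=5, L[5]='d', prepend. Next row=LF[5]=7
  step 12: row=7, L[7]='f', prepend. Next row=LF[7]=11
Reversed output: fdaeAeeBdCA$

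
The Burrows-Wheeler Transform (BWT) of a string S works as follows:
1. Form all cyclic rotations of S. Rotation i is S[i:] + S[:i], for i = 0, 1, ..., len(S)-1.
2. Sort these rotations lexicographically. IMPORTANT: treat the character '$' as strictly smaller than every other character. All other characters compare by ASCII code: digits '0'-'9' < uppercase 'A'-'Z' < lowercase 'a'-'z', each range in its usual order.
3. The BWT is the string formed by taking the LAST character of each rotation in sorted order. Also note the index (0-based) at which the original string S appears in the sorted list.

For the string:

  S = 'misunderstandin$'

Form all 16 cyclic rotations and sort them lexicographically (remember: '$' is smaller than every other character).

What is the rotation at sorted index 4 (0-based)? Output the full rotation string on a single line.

Answer: erstandin$misund

Derivation:
All 16 rotations (rotation i = S[i:]+S[:i]):
  rot[0] = misunderstandin$
  rot[1] = isunderstandin$m
  rot[2] = sunderstandin$mi
  rot[3] = understandin$mis
  rot[4] = nderstandin$misu
  rot[5] = derstandin$misun
  rot[6] = erstandin$misund
  rot[7] = rstandin$misunde
  rot[8] = standin$misunder
  rot[9] = tandin$misunders
  rot[10] = andin$misunderst
  rot[11] = ndin$misundersta
  rot[12] = din$misunderstan
  rot[13] = in$misunderstand
  rot[14] = n$misunderstandi
  rot[15] = $misunderstandin
Sorted (with $ < everything):
  sorted[0] = $misunderstandin
  sorted[1] = andin$misunderst
  sorted[2] = derstandin$misun
  sorted[3] = din$misunderstan
  sorted[4] = erstandin$misund
  sorted[5] = in$misunderstand
  sorted[6] = isunderstandin$m
  sorted[7] = misunderstandin$
  sorted[8] = n$misunderstandi
  sorted[9] = nderstandin$misu
  sorted[10] = ndin$misundersta
  sorted[11] = rstandin$misunde
  sorted[12] = standin$misunder
  sorted[13] = sunderstandin$mi
  sorted[14] = tandin$misunders
  sorted[15] = understandin$mis
sorted[4] = erstandin$misund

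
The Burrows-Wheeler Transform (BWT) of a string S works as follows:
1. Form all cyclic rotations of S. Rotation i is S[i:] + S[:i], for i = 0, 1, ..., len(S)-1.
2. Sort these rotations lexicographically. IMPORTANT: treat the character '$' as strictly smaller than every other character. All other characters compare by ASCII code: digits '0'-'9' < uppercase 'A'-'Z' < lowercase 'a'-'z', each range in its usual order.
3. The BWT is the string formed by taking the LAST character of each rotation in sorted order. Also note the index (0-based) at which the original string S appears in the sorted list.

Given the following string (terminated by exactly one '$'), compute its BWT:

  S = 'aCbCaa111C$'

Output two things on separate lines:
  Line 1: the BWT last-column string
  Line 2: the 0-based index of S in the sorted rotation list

Answer: Ca111baa$CC
8

Derivation:
All 11 rotations (rotation i = S[i:]+S[:i]):
  rot[0] = aCbCaa111C$
  rot[1] = CbCaa111C$a
  rot[2] = bCaa111C$aC
  rot[3] = Caa111C$aCb
  rot[4] = aa111C$aCbC
  rot[5] = a111C$aCbCa
  rot[6] = 111C$aCbCaa
  rot[7] = 11C$aCbCaa1
  rot[8] = 1C$aCbCaa11
  rot[9] = C$aCbCaa111
  rot[10] = $aCbCaa111C
Sorted (with $ < everything):
  sorted[0] = $aCbCaa111C  (last char: 'C')
  sorted[1] = 111C$aCbCaa  (last char: 'a')
  sorted[2] = 11C$aCbCaa1  (last char: '1')
  sorted[3] = 1C$aCbCaa11  (last char: '1')
  sorted[4] = C$aCbCaa111  (last char: '1')
  sorted[5] = Caa111C$aCb  (last char: 'b')
  sorted[6] = CbCaa111C$a  (last char: 'a')
  sorted[7] = a111C$aCbCa  (last char: 'a')
  sorted[8] = aCbCaa111C$  (last char: '$')
  sorted[9] = aa111C$aCbC  (last char: 'C')
  sorted[10] = bCaa111C$aC  (last char: 'C')
Last column: Ca111baa$CC
Original string S is at sorted index 8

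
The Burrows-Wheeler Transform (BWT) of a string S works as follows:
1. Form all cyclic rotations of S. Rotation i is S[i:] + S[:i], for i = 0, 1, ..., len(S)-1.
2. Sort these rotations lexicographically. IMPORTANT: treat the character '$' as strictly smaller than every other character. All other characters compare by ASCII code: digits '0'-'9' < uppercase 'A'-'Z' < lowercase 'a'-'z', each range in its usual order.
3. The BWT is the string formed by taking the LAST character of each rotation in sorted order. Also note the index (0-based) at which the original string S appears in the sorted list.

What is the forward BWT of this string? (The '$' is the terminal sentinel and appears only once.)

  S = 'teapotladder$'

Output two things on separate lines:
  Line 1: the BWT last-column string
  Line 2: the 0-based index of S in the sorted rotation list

Answer: rleadtdtpae$o
11

Derivation:
All 13 rotations (rotation i = S[i:]+S[:i]):
  rot[0] = teapotladder$
  rot[1] = eapotladder$t
  rot[2] = apotladder$te
  rot[3] = potladder$tea
  rot[4] = otladder$teap
  rot[5] = tladder$teapo
  rot[6] = ladder$teapot
  rot[7] = adder$teapotl
  rot[8] = dder$teapotla
  rot[9] = der$teapotlad
  rot[10] = er$teapotladd
  rot[11] = r$teapotladde
  rot[12] = $teapotladder
Sorted (with $ < everything):
  sorted[0] = $teapotladder  (last char: 'r')
  sorted[1] = adder$teapotl  (last char: 'l')
  sorted[2] = apotladder$te  (last char: 'e')
  sorted[3] = dder$teapotla  (last char: 'a')
  sorted[4] = der$teapotlad  (last char: 'd')
  sorted[5] = eapotladder$t  (last char: 't')
  sorted[6] = er$teapotladd  (last char: 'd')
  sorted[7] = ladder$teapot  (last char: 't')
  sorted[8] = otladder$teap  (last char: 'p')
  sorted[9] = potladder$tea  (last char: 'a')
  sorted[10] = r$teapotladde  (last char: 'e')
  sorted[11] = teapotladder$  (last char: '$')
  sorted[12] = tladder$teapo  (last char: 'o')
Last column: rleadtdtpae$o
Original string S is at sorted index 11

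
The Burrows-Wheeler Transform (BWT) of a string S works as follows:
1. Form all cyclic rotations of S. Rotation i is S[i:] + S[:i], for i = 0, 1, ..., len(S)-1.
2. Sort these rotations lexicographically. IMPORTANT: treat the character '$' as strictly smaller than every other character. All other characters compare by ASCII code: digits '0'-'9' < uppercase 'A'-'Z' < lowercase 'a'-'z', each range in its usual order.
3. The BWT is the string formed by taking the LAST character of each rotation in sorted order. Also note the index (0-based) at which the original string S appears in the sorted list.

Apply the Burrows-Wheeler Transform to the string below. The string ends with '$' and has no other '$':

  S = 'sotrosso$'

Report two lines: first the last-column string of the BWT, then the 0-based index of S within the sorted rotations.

Answer: osrsts$oo
6

Derivation:
All 9 rotations (rotation i = S[i:]+S[:i]):
  rot[0] = sotrosso$
  rot[1] = otrosso$s
  rot[2] = trosso$so
  rot[3] = rosso$sot
  rot[4] = osso$sotr
  rot[5] = sso$sotro
  rot[6] = so$sotros
  rot[7] = o$sotross
  rot[8] = $sotrosso
Sorted (with $ < everything):
  sorted[0] = $sotrosso  (last char: 'o')
  sorted[1] = o$sotross  (last char: 's')
  sorted[2] = osso$sotr  (last char: 'r')
  sorted[3] = otrosso$s  (last char: 's')
  sorted[4] = rosso$sot  (last char: 't')
  sorted[5] = so$sotros  (last char: 's')
  sorted[6] = sotrosso$  (last char: '$')
  sorted[7] = sso$sotro  (last char: 'o')
  sorted[8] = trosso$so  (last char: 'o')
Last column: osrsts$oo
Original string S is at sorted index 6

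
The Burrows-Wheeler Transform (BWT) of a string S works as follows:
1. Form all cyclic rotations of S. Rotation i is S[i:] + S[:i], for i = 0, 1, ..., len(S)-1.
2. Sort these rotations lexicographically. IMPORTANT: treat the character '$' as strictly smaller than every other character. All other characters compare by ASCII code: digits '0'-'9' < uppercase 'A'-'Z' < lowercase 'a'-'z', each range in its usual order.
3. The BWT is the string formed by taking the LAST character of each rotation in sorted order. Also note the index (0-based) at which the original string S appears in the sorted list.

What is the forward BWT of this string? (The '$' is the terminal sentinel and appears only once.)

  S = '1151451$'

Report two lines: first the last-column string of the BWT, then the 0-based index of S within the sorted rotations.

All 8 rotations (rotation i = S[i:]+S[:i]):
  rot[0] = 1151451$
  rot[1] = 151451$1
  rot[2] = 51451$11
  rot[3] = 1451$115
  rot[4] = 451$1151
  rot[5] = 51$11514
  rot[6] = 1$115145
  rot[7] = $1151451
Sorted (with $ < everything):
  sorted[0] = $1151451  (last char: '1')
  sorted[1] = 1$115145  (last char: '5')
  sorted[2] = 1151451$  (last char: '$')
  sorted[3] = 1451$115  (last char: '5')
  sorted[4] = 151451$1  (last char: '1')
  sorted[5] = 451$1151  (last char: '1')
  sorted[6] = 51$11514  (last char: '4')
  sorted[7] = 51451$11  (last char: '1')
Last column: 15$51141
Original string S is at sorted index 2

Answer: 15$51141
2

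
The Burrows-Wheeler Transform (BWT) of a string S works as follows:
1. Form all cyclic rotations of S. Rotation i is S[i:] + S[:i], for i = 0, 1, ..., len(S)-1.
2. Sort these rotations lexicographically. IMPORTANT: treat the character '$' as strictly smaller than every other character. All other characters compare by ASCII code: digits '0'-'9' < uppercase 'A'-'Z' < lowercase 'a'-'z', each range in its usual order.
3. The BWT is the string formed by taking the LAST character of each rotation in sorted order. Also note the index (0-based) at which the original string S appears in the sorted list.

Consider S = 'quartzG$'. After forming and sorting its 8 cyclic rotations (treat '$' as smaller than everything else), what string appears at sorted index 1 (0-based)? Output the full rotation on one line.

Answer: G$quartz

Derivation:
All 8 rotations (rotation i = S[i:]+S[:i]):
  rot[0] = quartzG$
  rot[1] = uartzG$q
  rot[2] = artzG$qu
  rot[3] = rtzG$qua
  rot[4] = tzG$quar
  rot[5] = zG$quart
  rot[6] = G$quartz
  rot[7] = $quartzG
Sorted (with $ < everything):
  sorted[0] = $quartzG
  sorted[1] = G$quartz
  sorted[2] = artzG$qu
  sorted[3] = quartzG$
  sorted[4] = rtzG$qua
  sorted[5] = tzG$quar
  sorted[6] = uartzG$q
  sorted[7] = zG$quart
sorted[1] = G$quartz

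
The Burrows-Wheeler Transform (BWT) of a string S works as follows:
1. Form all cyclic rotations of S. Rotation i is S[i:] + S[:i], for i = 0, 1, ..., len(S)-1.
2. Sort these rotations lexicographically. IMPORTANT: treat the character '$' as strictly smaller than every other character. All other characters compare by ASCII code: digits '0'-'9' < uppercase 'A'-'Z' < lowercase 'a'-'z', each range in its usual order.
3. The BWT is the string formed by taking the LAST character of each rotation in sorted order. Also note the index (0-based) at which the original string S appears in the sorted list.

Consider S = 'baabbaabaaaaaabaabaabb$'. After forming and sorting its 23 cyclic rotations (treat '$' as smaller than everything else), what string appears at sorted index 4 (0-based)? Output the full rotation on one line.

Answer: aaabaabaabb$baabbaabaaa

Derivation:
All 23 rotations (rotation i = S[i:]+S[:i]):
  rot[0] = baabbaabaaaaaabaabaabb$
  rot[1] = aabbaabaaaaaabaabaabb$b
  rot[2] = abbaabaaaaaabaabaabb$ba
  rot[3] = bbaabaaaaaabaabaabb$baa
  rot[4] = baabaaaaaabaabaabb$baab
  rot[5] = aabaaaaaabaabaabb$baabb
  rot[6] = abaaaaaabaabaabb$baabba
  rot[7] = baaaaaabaabaabb$baabbaa
  rot[8] = aaaaaabaabaabb$baabbaab
  rot[9] = aaaaabaabaabb$baabbaaba
  rot[10] = aaaabaabaabb$baabbaabaa
  rot[11] = aaabaabaabb$baabbaabaaa
  rot[12] = aabaabaabb$baabbaabaaaa
  rot[13] = abaabaabb$baabbaabaaaaa
  rot[14] = baabaabb$baabbaabaaaaaa
  rot[15] = aabaabb$baabbaabaaaaaab
  rot[16] = abaabb$baabbaabaaaaaaba
  rot[17] = baabb$baabbaabaaaaaabaa
  rot[18] = aabb$baabbaabaaaaaabaab
  rot[19] = abb$baabbaabaaaaaabaaba
  rot[20] = bb$baabbaabaaaaaabaabaa
  rot[21] = b$baabbaabaaaaaabaabaab
  rot[22] = $baabbaabaaaaaabaabaabb
Sorted (with $ < everything):
  sorted[0] = $baabbaabaaaaaabaabaabb
  sorted[1] = aaaaaabaabaabb$baabbaab
  sorted[2] = aaaaabaabaabb$baabbaaba
  sorted[3] = aaaabaabaabb$baabbaabaa
  sorted[4] = aaabaabaabb$baabbaabaaa
  sorted[5] = aabaaaaaabaabaabb$baabb
  sorted[6] = aabaabaabb$baabbaabaaaa
  sorted[7] = aabaabb$baabbaabaaaaaab
  sorted[8] = aabb$baabbaabaaaaaabaab
  sorted[9] = aabbaabaaaaaabaabaabb$b
  sorted[10] = abaaaaaabaabaabb$baabba
  sorted[11] = abaabaabb$baabbaabaaaaa
  sorted[12] = abaabb$baabbaabaaaaaaba
  sorted[13] = abb$baabbaabaaaaaabaaba
  sorted[14] = abbaabaaaaaabaabaabb$ba
  sorted[15] = b$baabbaabaaaaaabaabaab
  sorted[16] = baaaaaabaabaabb$baabbaa
  sorted[17] = baabaaaaaabaabaabb$baab
  sorted[18] = baabaabb$baabbaabaaaaaa
  sorted[19] = baabb$baabbaabaaaaaabaa
  sorted[20] = baabbaabaaaaaabaabaabb$
  sorted[21] = bb$baabbaabaaaaaabaabaa
  sorted[22] = bbaabaaaaaabaabaabb$baa
sorted[4] = aaabaabaabb$baabbaabaaa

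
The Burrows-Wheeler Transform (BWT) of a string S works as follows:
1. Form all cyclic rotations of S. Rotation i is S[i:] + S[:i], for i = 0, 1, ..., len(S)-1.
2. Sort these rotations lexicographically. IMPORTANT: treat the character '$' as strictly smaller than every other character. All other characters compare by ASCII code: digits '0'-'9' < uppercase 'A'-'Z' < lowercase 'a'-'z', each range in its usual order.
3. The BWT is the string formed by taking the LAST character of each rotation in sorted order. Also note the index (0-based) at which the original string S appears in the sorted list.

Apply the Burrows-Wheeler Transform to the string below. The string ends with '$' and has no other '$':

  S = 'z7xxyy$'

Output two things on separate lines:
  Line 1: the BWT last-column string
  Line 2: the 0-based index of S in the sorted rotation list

All 7 rotations (rotation i = S[i:]+S[:i]):
  rot[0] = z7xxyy$
  rot[1] = 7xxyy$z
  rot[2] = xxyy$z7
  rot[3] = xyy$z7x
  rot[4] = yy$z7xx
  rot[5] = y$z7xxy
  rot[6] = $z7xxyy
Sorted (with $ < everything):
  sorted[0] = $z7xxyy  (last char: 'y')
  sorted[1] = 7xxyy$z  (last char: 'z')
  sorted[2] = xxyy$z7  (last char: '7')
  sorted[3] = xyy$z7x  (last char: 'x')
  sorted[4] = y$z7xxy  (last char: 'y')
  sorted[5] = yy$z7xx  (last char: 'x')
  sorted[6] = z7xxyy$  (last char: '$')
Last column: yz7xyx$
Original string S is at sorted index 6

Answer: yz7xyx$
6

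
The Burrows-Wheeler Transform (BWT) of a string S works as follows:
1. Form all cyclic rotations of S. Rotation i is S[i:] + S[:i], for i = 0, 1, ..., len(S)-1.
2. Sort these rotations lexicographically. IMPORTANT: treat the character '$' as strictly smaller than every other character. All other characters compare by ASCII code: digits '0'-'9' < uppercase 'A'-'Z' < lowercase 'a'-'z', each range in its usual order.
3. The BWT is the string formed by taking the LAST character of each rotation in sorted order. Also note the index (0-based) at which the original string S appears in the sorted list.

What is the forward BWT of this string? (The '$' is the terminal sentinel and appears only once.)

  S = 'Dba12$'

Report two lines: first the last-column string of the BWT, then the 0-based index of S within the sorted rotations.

Answer: 2a1$bD
3

Derivation:
All 6 rotations (rotation i = S[i:]+S[:i]):
  rot[0] = Dba12$
  rot[1] = ba12$D
  rot[2] = a12$Db
  rot[3] = 12$Dba
  rot[4] = 2$Dba1
  rot[5] = $Dba12
Sorted (with $ < everything):
  sorted[0] = $Dba12  (last char: '2')
  sorted[1] = 12$Dba  (last char: 'a')
  sorted[2] = 2$Dba1  (last char: '1')
  sorted[3] = Dba12$  (last char: '$')
  sorted[4] = a12$Db  (last char: 'b')
  sorted[5] = ba12$D  (last char: 'D')
Last column: 2a1$bD
Original string S is at sorted index 3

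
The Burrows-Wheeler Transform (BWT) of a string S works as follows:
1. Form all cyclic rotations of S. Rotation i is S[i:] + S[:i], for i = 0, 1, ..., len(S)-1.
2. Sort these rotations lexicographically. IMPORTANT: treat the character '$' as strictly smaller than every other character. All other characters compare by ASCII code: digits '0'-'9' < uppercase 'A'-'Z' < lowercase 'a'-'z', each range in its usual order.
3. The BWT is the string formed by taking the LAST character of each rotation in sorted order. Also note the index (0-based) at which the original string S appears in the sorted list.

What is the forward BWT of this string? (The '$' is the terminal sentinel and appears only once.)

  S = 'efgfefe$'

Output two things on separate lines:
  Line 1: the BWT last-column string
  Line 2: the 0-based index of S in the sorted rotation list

All 8 rotations (rotation i = S[i:]+S[:i]):
  rot[0] = efgfefe$
  rot[1] = fgfefe$e
  rot[2] = gfefe$ef
  rot[3] = fefe$efg
  rot[4] = efe$efgf
  rot[5] = fe$efgfe
  rot[6] = e$efgfef
  rot[7] = $efgfefe
Sorted (with $ < everything):
  sorted[0] = $efgfefe  (last char: 'e')
  sorted[1] = e$efgfef  (last char: 'f')
  sorted[2] = efe$efgf  (last char: 'f')
  sorted[3] = efgfefe$  (last char: '$')
  sorted[4] = fe$efgfe  (last char: 'e')
  sorted[5] = fefe$efg  (last char: 'g')
  sorted[6] = fgfefe$e  (last char: 'e')
  sorted[7] = gfefe$ef  (last char: 'f')
Last column: eff$egef
Original string S is at sorted index 3

Answer: eff$egef
3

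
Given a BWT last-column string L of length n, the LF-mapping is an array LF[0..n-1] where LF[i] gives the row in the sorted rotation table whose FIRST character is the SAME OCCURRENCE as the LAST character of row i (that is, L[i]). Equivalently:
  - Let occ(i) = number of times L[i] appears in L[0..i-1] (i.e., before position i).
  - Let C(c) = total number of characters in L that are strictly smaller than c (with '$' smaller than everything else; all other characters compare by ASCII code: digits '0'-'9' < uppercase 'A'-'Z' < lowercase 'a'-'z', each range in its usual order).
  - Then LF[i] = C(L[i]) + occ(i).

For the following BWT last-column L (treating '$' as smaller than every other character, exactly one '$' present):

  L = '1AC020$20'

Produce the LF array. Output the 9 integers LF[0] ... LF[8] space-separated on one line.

Char counts: '$':1, '0':3, '1':1, '2':2, 'A':1, 'C':1
C (first-col start): C('$')=0, C('0')=1, C('1')=4, C('2')=5, C('A')=7, C('C')=8
L[0]='1': occ=0, LF[0]=C('1')+0=4+0=4
L[1]='A': occ=0, LF[1]=C('A')+0=7+0=7
L[2]='C': occ=0, LF[2]=C('C')+0=8+0=8
L[3]='0': occ=0, LF[3]=C('0')+0=1+0=1
L[4]='2': occ=0, LF[4]=C('2')+0=5+0=5
L[5]='0': occ=1, LF[5]=C('0')+1=1+1=2
L[6]='$': occ=0, LF[6]=C('$')+0=0+0=0
L[7]='2': occ=1, LF[7]=C('2')+1=5+1=6
L[8]='0': occ=2, LF[8]=C('0')+2=1+2=3

Answer: 4 7 8 1 5 2 0 6 3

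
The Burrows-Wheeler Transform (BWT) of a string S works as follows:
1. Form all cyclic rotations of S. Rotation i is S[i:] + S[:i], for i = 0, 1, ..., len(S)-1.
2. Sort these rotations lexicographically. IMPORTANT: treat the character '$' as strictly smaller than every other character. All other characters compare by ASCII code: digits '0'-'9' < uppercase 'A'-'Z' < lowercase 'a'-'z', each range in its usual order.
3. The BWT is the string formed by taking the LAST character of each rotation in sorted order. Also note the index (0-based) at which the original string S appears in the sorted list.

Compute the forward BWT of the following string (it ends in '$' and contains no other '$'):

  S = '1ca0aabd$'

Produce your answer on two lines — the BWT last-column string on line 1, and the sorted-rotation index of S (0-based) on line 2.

All 9 rotations (rotation i = S[i:]+S[:i]):
  rot[0] = 1ca0aabd$
  rot[1] = ca0aabd$1
  rot[2] = a0aabd$1c
  rot[3] = 0aabd$1ca
  rot[4] = aabd$1ca0
  rot[5] = abd$1ca0a
  rot[6] = bd$1ca0aa
  rot[7] = d$1ca0aab
  rot[8] = $1ca0aabd
Sorted (with $ < everything):
  sorted[0] = $1ca0aabd  (last char: 'd')
  sorted[1] = 0aabd$1ca  (last char: 'a')
  sorted[2] = 1ca0aabd$  (last char: '$')
  sorted[3] = a0aabd$1c  (last char: 'c')
  sorted[4] = aabd$1ca0  (last char: '0')
  sorted[5] = abd$1ca0a  (last char: 'a')
  sorted[6] = bd$1ca0aa  (last char: 'a')
  sorted[7] = ca0aabd$1  (last char: '1')
  sorted[8] = d$1ca0aab  (last char: 'b')
Last column: da$c0aa1b
Original string S is at sorted index 2

Answer: da$c0aa1b
2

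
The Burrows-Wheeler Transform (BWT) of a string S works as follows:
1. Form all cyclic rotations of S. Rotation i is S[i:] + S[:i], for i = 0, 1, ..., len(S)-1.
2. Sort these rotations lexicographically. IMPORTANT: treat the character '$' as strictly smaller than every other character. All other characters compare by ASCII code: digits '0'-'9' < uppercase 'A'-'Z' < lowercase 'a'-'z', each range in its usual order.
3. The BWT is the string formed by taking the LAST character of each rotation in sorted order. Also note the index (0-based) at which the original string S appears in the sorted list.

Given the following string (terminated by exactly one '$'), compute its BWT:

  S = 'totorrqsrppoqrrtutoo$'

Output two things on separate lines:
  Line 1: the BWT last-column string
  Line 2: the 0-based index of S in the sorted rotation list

Answer: ootpttprorsroqrquo$rt
18

Derivation:
All 21 rotations (rotation i = S[i:]+S[:i]):
  rot[0] = totorrqsrppoqrrtutoo$
  rot[1] = otorrqsrppoqrrtutoo$t
  rot[2] = torrqsrppoqrrtutoo$to
  rot[3] = orrqsrppoqrrtutoo$tot
  rot[4] = rrqsrppoqrrtutoo$toto
  rot[5] = rqsrppoqrrtutoo$totor
  rot[6] = qsrppoqrrtutoo$totorr
  rot[7] = srppoqrrtutoo$totorrq
  rot[8] = rppoqrrtutoo$totorrqs
  rot[9] = ppoqrrtutoo$totorrqsr
  rot[10] = poqrrtutoo$totorrqsrp
  rot[11] = oqrrtutoo$totorrqsrpp
  rot[12] = qrrtutoo$totorrqsrppo
  rot[13] = rrtutoo$totorrqsrppoq
  rot[14] = rtutoo$totorrqsrppoqr
  rot[15] = tutoo$totorrqsrppoqrr
  rot[16] = utoo$totorrqsrppoqrrt
  rot[17] = too$totorrqsrppoqrrtu
  rot[18] = oo$totorrqsrppoqrrtut
  rot[19] = o$totorrqsrppoqrrtuto
  rot[20] = $totorrqsrppoqrrtutoo
Sorted (with $ < everything):
  sorted[0] = $totorrqsrppoqrrtutoo  (last char: 'o')
  sorted[1] = o$totorrqsrppoqrrtuto  (last char: 'o')
  sorted[2] = oo$totorrqsrppoqrrtut  (last char: 't')
  sorted[3] = oqrrtutoo$totorrqsrpp  (last char: 'p')
  sorted[4] = orrqsrppoqrrtutoo$tot  (last char: 't')
  sorted[5] = otorrqsrppoqrrtutoo$t  (last char: 't')
  sorted[6] = poqrrtutoo$totorrqsrp  (last char: 'p')
  sorted[7] = ppoqrrtutoo$totorrqsr  (last char: 'r')
  sorted[8] = qrrtutoo$totorrqsrppo  (last char: 'o')
  sorted[9] = qsrppoqrrtutoo$totorr  (last char: 'r')
  sorted[10] = rppoqrrtutoo$totorrqs  (last char: 's')
  sorted[11] = rqsrppoqrrtutoo$totor  (last char: 'r')
  sorted[12] = rrqsrppoqrrtutoo$toto  (last char: 'o')
  sorted[13] = rrtutoo$totorrqsrppoq  (last char: 'q')
  sorted[14] = rtutoo$totorrqsrppoqr  (last char: 'r')
  sorted[15] = srppoqrrtutoo$totorrq  (last char: 'q')
  sorted[16] = too$totorrqsrppoqrrtu  (last char: 'u')
  sorted[17] = torrqsrppoqrrtutoo$to  (last char: 'o')
  sorted[18] = totorrqsrppoqrrtutoo$  (last char: '$')
  sorted[19] = tutoo$totorrqsrppoqrr  (last char: 'r')
  sorted[20] = utoo$totorrqsrppoqrrt  (last char: 't')
Last column: ootpttprorsroqrquo$rt
Original string S is at sorted index 18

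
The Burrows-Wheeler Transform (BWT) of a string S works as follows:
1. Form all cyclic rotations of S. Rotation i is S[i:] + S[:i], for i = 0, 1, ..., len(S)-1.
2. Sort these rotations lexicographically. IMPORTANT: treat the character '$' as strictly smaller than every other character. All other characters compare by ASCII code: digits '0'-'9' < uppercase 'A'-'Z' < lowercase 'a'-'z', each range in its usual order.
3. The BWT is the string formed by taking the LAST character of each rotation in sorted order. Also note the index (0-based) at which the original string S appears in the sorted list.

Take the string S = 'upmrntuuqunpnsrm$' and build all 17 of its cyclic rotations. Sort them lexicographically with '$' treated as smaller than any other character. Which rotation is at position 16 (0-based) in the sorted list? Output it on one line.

All 17 rotations (rotation i = S[i:]+S[:i]):
  rot[0] = upmrntuuqunpnsrm$
  rot[1] = pmrntuuqunpnsrm$u
  rot[2] = mrntuuqunpnsrm$up
  rot[3] = rntuuqunpnsrm$upm
  rot[4] = ntuuqunpnsrm$upmr
  rot[5] = tuuqunpnsrm$upmrn
  rot[6] = uuqunpnsrm$upmrnt
  rot[7] = uqunpnsrm$upmrntu
  rot[8] = qunpnsrm$upmrntuu
  rot[9] = unpnsrm$upmrntuuq
  rot[10] = npnsrm$upmrntuuqu
  rot[11] = pnsrm$upmrntuuqun
  rot[12] = nsrm$upmrntuuqunp
  rot[13] = srm$upmrntuuqunpn
  rot[14] = rm$upmrntuuqunpns
  rot[15] = m$upmrntuuqunpnsr
  rot[16] = $upmrntuuqunpnsrm
Sorted (with $ < everything):
  sorted[0] = $upmrntuuqunpnsrm
  sorted[1] = m$upmrntuuqunpnsr
  sorted[2] = mrntuuqunpnsrm$up
  sorted[3] = npnsrm$upmrntuuqu
  sorted[4] = nsrm$upmrntuuqunp
  sorted[5] = ntuuqunpnsrm$upmr
  sorted[6] = pmrntuuqunpnsrm$u
  sorted[7] = pnsrm$upmrntuuqun
  sorted[8] = qunpnsrm$upmrntuu
  sorted[9] = rm$upmrntuuqunpns
  sorted[10] = rntuuqunpnsrm$upm
  sorted[11] = srm$upmrntuuqunpn
  sorted[12] = tuuqunpnsrm$upmrn
  sorted[13] = unpnsrm$upmrntuuq
  sorted[14] = upmrntuuqunpnsrm$
  sorted[15] = uqunpnsrm$upmrntu
  sorted[16] = uuqunpnsrm$upmrnt
sorted[16] = uuqunpnsrm$upmrnt

Answer: uuqunpnsrm$upmrnt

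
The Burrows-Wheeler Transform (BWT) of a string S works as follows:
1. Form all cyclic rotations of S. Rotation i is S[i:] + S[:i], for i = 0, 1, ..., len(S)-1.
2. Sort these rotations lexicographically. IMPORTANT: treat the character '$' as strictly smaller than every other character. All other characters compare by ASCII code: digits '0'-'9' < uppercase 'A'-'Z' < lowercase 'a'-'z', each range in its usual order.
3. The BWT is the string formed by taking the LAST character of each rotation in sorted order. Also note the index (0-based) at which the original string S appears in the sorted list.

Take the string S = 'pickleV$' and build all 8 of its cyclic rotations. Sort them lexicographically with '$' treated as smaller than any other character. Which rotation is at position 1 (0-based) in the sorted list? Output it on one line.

Answer: V$pickle

Derivation:
All 8 rotations (rotation i = S[i:]+S[:i]):
  rot[0] = pickleV$
  rot[1] = ickleV$p
  rot[2] = ckleV$pi
  rot[3] = kleV$pic
  rot[4] = leV$pick
  rot[5] = eV$pickl
  rot[6] = V$pickle
  rot[7] = $pickleV
Sorted (with $ < everything):
  sorted[0] = $pickleV
  sorted[1] = V$pickle
  sorted[2] = ckleV$pi
  sorted[3] = eV$pickl
  sorted[4] = ickleV$p
  sorted[5] = kleV$pic
  sorted[6] = leV$pick
  sorted[7] = pickleV$
sorted[1] = V$pickle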